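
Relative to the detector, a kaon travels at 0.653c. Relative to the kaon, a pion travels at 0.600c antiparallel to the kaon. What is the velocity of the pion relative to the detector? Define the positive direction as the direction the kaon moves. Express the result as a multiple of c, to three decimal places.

+0.087c

With v = 0.653 and u' = -0.600 (in units of c),
u = (u' + v)/(1 + u'v/c²):
u = (-0.600 + 0.653) / (1 + (-0.600)·0.653) = 0.0530/0.6082 = 0.0871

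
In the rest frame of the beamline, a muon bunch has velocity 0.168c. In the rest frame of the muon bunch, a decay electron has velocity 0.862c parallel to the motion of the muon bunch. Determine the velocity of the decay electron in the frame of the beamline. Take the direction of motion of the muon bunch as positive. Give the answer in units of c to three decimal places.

With v = 0.168 and u' = 0.862 (in units of c),
u = (u' + v)/(1 + u'v/c²):
u = (0.862 + 0.168) / (1 + 0.862·0.168) = 1.0300/1.1448 = 0.8997
(Galilean addition would give +1.030c, exceeding c.)

0.900c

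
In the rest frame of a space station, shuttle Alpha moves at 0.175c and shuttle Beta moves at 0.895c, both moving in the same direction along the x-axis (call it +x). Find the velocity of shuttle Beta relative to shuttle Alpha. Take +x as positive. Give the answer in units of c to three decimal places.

β_A = 0.175, β_B = 0.895.
Transform to A's frame with the inverse velocity-addition law: u' = (u − v)/(1 − uv/c²), taking u = β_B and v = β_A.
u' = (0.895 − 0.175) / (1 − (0.175)(0.895)) = 0.7200/0.8434 = 0.8537.

+0.854c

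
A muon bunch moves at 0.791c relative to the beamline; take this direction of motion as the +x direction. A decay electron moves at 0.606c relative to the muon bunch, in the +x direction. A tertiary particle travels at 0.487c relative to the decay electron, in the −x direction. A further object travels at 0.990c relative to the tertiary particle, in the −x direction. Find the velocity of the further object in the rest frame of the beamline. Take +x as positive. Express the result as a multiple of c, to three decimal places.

Apply u = (u' + v)/(1 + u'v/c²) successively, working outward toward the beamline.
Start: velocity of the muon bunch relative to the beamline = 0.7910c.
Compose with the decay electron (u' = 0.606 in the muon bunch frame): u_1 = (0.606 + 0.791) / (1 + 0.606·0.791) = 1.3970/1.4793 = 0.9443.
Compose with the tertiary particle (u' = -0.487 in the decay electron frame): u_2 = (-0.487 + 0.944) / (1 + (-0.487)·0.944) = 0.4573/0.5401 = 0.8467.
Compose with the further object (u' = -0.990 in the tertiary particle frame): u_3 = (-0.990 + 0.847) / (1 + (-0.990)·0.847) = -0.1433/0.1617 = -0.8858.

-0.886c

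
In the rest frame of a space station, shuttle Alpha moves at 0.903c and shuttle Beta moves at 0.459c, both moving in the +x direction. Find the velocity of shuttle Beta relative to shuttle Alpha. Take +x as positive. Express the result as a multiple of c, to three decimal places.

-0.758c

β_A = 0.903, β_B = 0.459.
Transform to A's frame with the inverse velocity-addition law: u' = (u − v)/(1 − uv/c²), taking u = β_B and v = β_A.
u' = (0.459 − 0.903) / (1 − (0.903)(0.459)) = -0.4440/0.5855 = -0.7583.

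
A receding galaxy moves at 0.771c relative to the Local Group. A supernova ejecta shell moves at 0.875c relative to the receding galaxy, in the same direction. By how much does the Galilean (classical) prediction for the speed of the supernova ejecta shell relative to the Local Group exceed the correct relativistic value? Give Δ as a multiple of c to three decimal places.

Galilean: u_cl = 0.875 + 0.771 = 1.6460.
Relativistic: u_rel = (0.875 + 0.771) / (1 + 0.875·0.771) = 1.6460/1.6746 = 0.9829.
Δ = 1.6460 − 0.9829 = 0.6631.
(The classical prediction exceeds c; the relativistic result does not.)

Δ = 0.663c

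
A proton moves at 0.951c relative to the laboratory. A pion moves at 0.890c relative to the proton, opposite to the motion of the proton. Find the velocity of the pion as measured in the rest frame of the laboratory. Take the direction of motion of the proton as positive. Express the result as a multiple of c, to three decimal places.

With v = 0.951 and u' = -0.890 (in units of c),
u = (u' + v)/(1 + u'v/c²):
u = (-0.890 + 0.951) / (1 + (-0.890)·0.951) = 0.0610/0.1536 = 0.3971
(Galilean addition would give +0.061c.)

+0.397c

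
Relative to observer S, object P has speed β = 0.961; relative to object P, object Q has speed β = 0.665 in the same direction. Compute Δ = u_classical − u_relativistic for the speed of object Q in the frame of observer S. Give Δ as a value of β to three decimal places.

Galilean: u_cl = 0.665 + 0.961 = 1.6260.
Relativistic: u_rel = (0.665 + 0.961) / (1 + 0.665·0.961) = 1.6260/1.6391 = 0.9920.
Δ = 1.6260 − 0.9920 = 0.6340.
(The classical prediction exceeds c; the relativistic result does not.)

Δ = 0.634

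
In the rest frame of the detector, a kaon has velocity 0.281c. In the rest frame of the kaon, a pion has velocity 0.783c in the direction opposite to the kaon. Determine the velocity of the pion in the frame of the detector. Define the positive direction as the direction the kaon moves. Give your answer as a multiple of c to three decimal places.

With v = 0.281 and u' = -0.783 (in units of c),
u = (u' + v)/(1 + u'v/c²):
u = (-0.783 + 0.281) / (1 + (-0.783)·0.281) = -0.5020/0.7800 = -0.6436

-0.644c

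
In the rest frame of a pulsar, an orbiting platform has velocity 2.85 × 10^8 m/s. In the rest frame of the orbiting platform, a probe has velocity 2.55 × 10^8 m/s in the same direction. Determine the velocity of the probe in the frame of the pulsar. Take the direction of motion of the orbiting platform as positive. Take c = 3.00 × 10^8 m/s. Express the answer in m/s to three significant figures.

2.99 × 10^8 m/s

In units of c (dividing by 3.00 × 10^8 m/s): v = 0.950, u' = 0.850.
u = (u' + v)/(1 + u'v/c²):
u = (0.850 + 0.950) / (1 + 0.850·0.950) = 1.8000/1.8075 = 0.9959
(Galilean addition would give +1.800c, exceeding c.)
Converting back: u = 0.9959 × 3.00 × 10^8 m/s.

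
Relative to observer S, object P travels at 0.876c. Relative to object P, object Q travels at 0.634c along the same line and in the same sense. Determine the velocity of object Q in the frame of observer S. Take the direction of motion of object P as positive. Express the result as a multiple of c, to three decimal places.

With v = 0.876 and u' = 0.634 (in units of c),
u = (u' + v)/(1 + u'v/c²):
u = (0.634 + 0.876) / (1 + 0.634·0.876) = 1.5100/1.5554 = 0.9708
(Galilean addition would give +1.510c, exceeding c.)

0.971c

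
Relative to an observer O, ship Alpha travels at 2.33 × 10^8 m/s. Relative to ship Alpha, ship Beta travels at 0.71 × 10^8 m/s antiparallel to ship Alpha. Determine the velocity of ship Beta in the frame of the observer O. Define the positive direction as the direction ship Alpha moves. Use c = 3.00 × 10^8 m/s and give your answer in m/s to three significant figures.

In units of c (dividing by 3.00 × 10^8 m/s): v = 0.777, u' = -0.237.
u = (u' + v)/(1 + u'v/c²):
u = (-0.237 + 0.777) / (1 + (-0.237)·0.777) = 0.5400/0.8162 = 0.6616
Converting back: u = 0.6616 × 3.00 × 10^8 m/s.

+1.98 × 10^8 m/s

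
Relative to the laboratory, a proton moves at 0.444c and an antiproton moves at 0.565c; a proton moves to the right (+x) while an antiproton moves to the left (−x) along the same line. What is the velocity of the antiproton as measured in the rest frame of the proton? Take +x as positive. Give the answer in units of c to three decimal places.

-0.807c

β_A = 0.444, β_B = -0.565.
Transform to A's frame with the inverse velocity-addition law: u' = (u − v)/(1 − uv/c²), taking u = β_B and v = β_A.
u' = (-0.565 − 0.444) / (1 − (0.444)(-0.565)) = -1.0090/1.2509 = -0.8066.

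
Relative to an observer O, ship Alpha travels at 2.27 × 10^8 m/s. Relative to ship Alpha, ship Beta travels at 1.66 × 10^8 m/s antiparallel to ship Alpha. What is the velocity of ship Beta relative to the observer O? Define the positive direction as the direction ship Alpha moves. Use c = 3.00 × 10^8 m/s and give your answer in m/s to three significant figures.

+1.05 × 10^8 m/s

In units of c (dividing by 3.00 × 10^8 m/s): v = 0.757, u' = -0.553.
u = (u' + v)/(1 + u'v/c²):
u = (-0.553 + 0.757) / (1 + (-0.553)·0.757) = 0.2033/0.5813 = 0.3498
(Galilean addition would give +0.203c.)
Converting back: u = 0.3498 × 3.00 × 10^8 m/s.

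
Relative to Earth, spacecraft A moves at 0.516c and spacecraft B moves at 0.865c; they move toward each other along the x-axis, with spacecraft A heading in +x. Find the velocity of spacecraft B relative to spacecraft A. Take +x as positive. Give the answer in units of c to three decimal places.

-0.955c

β_A = 0.516, β_B = -0.865.
Transform to A's frame with the inverse velocity-addition law: u' = (u − v)/(1 − uv/c²), taking u = β_B and v = β_A.
u' = (-0.865 − 0.516) / (1 − (0.516)(-0.865)) = -1.3810/1.4463 = -0.9548.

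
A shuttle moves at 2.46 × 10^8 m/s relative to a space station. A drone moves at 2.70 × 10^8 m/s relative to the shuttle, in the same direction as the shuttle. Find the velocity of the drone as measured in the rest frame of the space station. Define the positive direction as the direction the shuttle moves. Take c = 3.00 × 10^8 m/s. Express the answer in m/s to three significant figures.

2.97 × 10^8 m/s

In units of c (dividing by 3.00 × 10^8 m/s): v = 0.820, u' = 0.900.
u = (u' + v)/(1 + u'v/c²):
u = (0.900 + 0.820) / (1 + 0.900·0.820) = 1.7200/1.7380 = 0.9896
(Galilean addition would give +1.720c, exceeding c.)
Converting back: u = 0.9896 × 3.00 × 10^8 m/s.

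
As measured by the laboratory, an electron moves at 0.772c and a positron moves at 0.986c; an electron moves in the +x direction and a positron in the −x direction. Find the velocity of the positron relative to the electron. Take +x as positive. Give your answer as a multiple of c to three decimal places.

-0.998c

β_A = 0.772, β_B = -0.986.
Transform to A's frame with the inverse velocity-addition law: u' = (u − v)/(1 − uv/c²), taking u = β_B and v = β_A.
u' = (-0.986 − 0.772) / (1 − (0.772)(-0.986)) = -1.7580/1.7612 = -0.9982.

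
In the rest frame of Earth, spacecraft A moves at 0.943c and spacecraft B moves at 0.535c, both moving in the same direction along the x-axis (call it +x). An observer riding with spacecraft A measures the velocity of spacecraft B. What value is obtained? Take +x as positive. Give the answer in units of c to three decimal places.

-0.823c

β_A = 0.943, β_B = 0.535.
Transform to A's frame with the inverse velocity-addition law: u' = (u − v)/(1 − uv/c²), taking u = β_B and v = β_A.
u' = (0.535 − 0.943) / (1 − (0.943)(0.535)) = -0.4080/0.4955 = -0.8234.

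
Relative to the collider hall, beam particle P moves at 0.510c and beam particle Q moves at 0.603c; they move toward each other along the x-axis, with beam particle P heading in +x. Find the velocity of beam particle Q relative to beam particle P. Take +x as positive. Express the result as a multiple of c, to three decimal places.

β_A = 0.510, β_B = -0.603.
Transform to A's frame with the inverse velocity-addition law: u' = (u − v)/(1 − uv/c²), taking u = β_B and v = β_A.
u' = (-0.603 − 0.510) / (1 − (0.510)(-0.603)) = -1.1130/1.3075 = -0.8512.

-0.851c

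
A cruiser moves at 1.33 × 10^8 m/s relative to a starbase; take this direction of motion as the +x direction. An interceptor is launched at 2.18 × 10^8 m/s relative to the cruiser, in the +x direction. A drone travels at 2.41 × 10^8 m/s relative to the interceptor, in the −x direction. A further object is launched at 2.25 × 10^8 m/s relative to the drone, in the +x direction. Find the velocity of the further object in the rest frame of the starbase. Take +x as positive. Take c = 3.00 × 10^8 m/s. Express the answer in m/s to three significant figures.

+2.56 × 10^8 m/s

Apply u = (u' + v)/(1 + u'v/c²) successively, working outward toward the starbase.
(Dividing each given speed by c = 3.00 × 10^8 m/s to work in units of c.)
Start: velocity of the cruiser relative to the starbase = 0.4433c.
Compose with the interceptor (u' = 0.727 in the cruiser frame): u_1 = (0.727 + 0.443) / (1 + 0.727·0.443) = 1.1700/1.3222 = 0.8849.
Compose with the drone (u' = -0.803 in the interceptor frame): u_2 = (-0.803 + 0.885) / (1 + (-0.803)·0.885) = 0.0816/0.2891 = 0.2822.
Compose with the further object (u' = 0.750 in the drone frame): u_3 = (0.750 + 0.282) / (1 + 0.750·0.282) = 1.0322/1.2116 = 0.8519.
So u = 0.8519 × 3.00 × 10^8 m/s.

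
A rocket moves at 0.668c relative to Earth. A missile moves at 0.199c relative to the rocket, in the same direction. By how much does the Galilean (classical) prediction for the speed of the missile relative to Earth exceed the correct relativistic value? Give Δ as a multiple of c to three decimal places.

Δ = 0.102c

Galilean: u_cl = 0.199 + 0.668 = 0.8670.
Relativistic: u_rel = (0.199 + 0.668) / (1 + 0.199·0.668) = 0.8670/1.1329 = 0.7653.
Δ = 0.8670 − 0.7653 = 0.1017.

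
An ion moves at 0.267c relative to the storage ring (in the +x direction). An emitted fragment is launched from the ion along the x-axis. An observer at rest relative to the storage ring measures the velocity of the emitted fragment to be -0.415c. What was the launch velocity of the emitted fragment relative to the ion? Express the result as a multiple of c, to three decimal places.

-0.614c

Invert the composition law: u' = (u − v)/(1 − uv/c²).
u' = (-0.415 − 0.267) / (1 − (-0.415)(0.267)) = -0.6820/1.1108 = -0.6140.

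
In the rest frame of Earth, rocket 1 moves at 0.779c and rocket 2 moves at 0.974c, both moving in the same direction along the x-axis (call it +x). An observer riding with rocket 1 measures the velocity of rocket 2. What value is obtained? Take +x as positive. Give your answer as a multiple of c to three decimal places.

+0.808c

β_A = 0.779, β_B = 0.974.
Transform to A's frame with the inverse velocity-addition law: u' = (u − v)/(1 − uv/c²), taking u = β_B and v = β_A.
u' = (0.974 − 0.779) / (1 − (0.779)(0.974)) = 0.1950/0.2413 = 0.8083.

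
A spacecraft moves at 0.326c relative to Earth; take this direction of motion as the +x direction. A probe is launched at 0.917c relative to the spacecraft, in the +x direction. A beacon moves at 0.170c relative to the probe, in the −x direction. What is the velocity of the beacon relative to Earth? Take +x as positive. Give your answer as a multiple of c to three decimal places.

Apply u = (u' + v)/(1 + u'v/c²) successively, working outward toward Earth.
Start: velocity of the spacecraft relative to Earth = 0.3260c.
Compose with the probe (u' = 0.917 in the spacecraft frame): u_1 = (0.917 + 0.326) / (1 + 0.917·0.326) = 1.2430/1.2989 = 0.9569.
Compose with the beacon (u' = -0.170 in the probe frame): u_2 = (-0.170 + 0.957) / (1 + (-0.170)·0.957) = 0.7869/0.8373 = 0.9398.

+0.940c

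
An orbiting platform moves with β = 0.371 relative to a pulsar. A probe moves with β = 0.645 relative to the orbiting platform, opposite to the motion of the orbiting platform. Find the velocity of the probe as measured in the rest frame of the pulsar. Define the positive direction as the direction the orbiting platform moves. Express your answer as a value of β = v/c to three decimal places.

β = -0.360

With v = 0.371 and u' = -0.645 (in units of c),
u = (u' + v)/(1 + u'v/c²):
u = (-0.645 + 0.371) / (1 + (-0.645)·0.371) = -0.2740/0.7607 = -0.3602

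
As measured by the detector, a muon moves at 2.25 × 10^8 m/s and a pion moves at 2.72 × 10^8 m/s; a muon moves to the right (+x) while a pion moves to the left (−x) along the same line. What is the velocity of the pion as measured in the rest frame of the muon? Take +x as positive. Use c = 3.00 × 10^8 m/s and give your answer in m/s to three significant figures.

β_A = 0.750, β_B = -0.907 (dividing each by c = 3.00 × 10^8 m/s).
Transform to A's frame with the inverse velocity-addition law: u' = (u − v)/(1 − uv/c²), taking u = β_B and v = β_A.
u' = (-0.907 − 0.750) / (1 − (0.750)(-0.907)) = -1.6567/1.6800 = -0.9861.
u' = -0.9861 × 3.00 × 10^8 m/s.

-2.96 × 10^8 m/s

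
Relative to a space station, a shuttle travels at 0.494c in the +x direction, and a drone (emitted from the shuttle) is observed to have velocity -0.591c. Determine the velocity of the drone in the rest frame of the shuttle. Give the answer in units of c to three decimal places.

Invert the composition law: u' = (u − v)/(1 − uv/c²).
u' = (-0.591 − 0.494) / (1 − (-0.591)(0.494)) = -1.0850/1.2920 = -0.8398.

-0.840c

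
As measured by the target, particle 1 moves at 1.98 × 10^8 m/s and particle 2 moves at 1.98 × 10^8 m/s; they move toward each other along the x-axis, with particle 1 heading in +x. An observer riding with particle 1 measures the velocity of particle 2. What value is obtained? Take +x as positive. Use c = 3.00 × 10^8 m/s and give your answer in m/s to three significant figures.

-2.76 × 10^8 m/s

β_A = 0.660, β_B = -0.660 (dividing each by c = 3.00 × 10^8 m/s).
Transform to A's frame with the inverse velocity-addition law: u' = (u − v)/(1 − uv/c²), taking u = β_B and v = β_A.
u' = (-0.660 − 0.660) / (1 − (0.660)(-0.660)) = -1.3200/1.4356 = -0.9195.
u' = -0.9195 × 3.00 × 10^8 m/s.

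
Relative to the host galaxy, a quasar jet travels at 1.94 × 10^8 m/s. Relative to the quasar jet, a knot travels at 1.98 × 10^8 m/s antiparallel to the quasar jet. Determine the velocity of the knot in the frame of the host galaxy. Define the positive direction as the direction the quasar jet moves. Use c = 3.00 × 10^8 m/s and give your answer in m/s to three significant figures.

-6.98 × 10^6 m/s

In units of c (dividing by 3.00 × 10^8 m/s): v = 0.647, u' = -0.660.
u = (u' + v)/(1 + u'v/c²):
u = (-0.660 + 0.647) / (1 + (-0.660)·0.647) = -0.0133/0.5732 = -0.0233
(Galilean addition would give -0.013c.)
Converting back: u = -0.0233 × 3.00 × 10^8 m/s.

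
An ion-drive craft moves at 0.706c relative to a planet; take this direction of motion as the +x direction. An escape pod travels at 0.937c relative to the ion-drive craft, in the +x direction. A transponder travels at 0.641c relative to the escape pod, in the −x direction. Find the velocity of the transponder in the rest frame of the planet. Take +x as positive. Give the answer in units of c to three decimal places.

Apply u = (u' + v)/(1 + u'v/c²) successively, working outward toward the planet.
Start: velocity of the ion-drive craft relative to the planet = 0.7060c.
Compose with the escape pod (u' = 0.937 in the ion-drive craft frame): u_1 = (0.937 + 0.706) / (1 + 0.937·0.706) = 1.6430/1.6615 = 0.9889.
Compose with the transponder (u' = -0.641 in the escape pod frame): u_2 = (-0.641 + 0.989) / (1 + (-0.641)·0.989) = 0.3479/0.3661 = 0.9500.

+0.950c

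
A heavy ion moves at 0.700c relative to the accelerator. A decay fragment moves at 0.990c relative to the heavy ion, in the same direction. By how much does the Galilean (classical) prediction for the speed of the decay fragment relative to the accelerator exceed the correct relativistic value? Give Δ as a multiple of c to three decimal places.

Galilean: u_cl = 0.990 + 0.700 = 1.6900.
Relativistic: u_rel = (0.990 + 0.700) / (1 + 0.990·0.700) = 1.6900/1.6930 = 0.9982.
Δ = 1.6900 − 0.9982 = 0.6918.
(The classical prediction exceeds c; the relativistic result does not.)

Δ = 0.692c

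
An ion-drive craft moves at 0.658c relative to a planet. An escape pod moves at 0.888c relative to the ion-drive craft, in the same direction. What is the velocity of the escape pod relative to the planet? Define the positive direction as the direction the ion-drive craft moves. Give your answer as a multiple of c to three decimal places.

0.976c

With v = 0.658 and u' = 0.888 (in units of c),
u = (u' + v)/(1 + u'v/c²):
u = (0.888 + 0.658) / (1 + 0.888·0.658) = 1.5460/1.5843 = 0.9758
(Galilean addition would give +1.546c, exceeding c.)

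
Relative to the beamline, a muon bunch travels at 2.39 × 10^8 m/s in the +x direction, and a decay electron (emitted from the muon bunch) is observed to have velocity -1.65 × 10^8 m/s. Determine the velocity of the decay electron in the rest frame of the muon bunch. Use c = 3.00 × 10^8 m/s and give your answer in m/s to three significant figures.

v = 0.797c, u = -0.550c.
Invert the composition law: u' = (u − v)/(1 − uv/c²).
u' = (-0.550 − 0.797) / (1 − (-0.550)(0.797)) = -1.3467/1.4382 = -0.9364.
u' = -0.9364 × 3.00 × 10^8 m/s.

-2.81 × 10^8 m/s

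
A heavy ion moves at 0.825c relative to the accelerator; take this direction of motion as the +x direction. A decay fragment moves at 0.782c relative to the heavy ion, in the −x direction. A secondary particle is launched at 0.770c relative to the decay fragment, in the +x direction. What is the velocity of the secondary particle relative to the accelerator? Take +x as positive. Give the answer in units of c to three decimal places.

+0.815c

Apply u = (u' + v)/(1 + u'v/c²) successively, working outward toward the accelerator.
Start: velocity of the heavy ion relative to the accelerator = 0.8250c.
Compose with the decay fragment (u' = -0.782 in the heavy ion frame): u_1 = (-0.782 + 0.825) / (1 + (-0.782)·0.825) = 0.0430/0.3548 = 0.1212.
Compose with the secondary particle (u' = 0.770 in the decay fragment frame): u_2 = (0.770 + 0.121) / (1 + 0.770·0.121) = 0.8912/1.0933 = 0.8151.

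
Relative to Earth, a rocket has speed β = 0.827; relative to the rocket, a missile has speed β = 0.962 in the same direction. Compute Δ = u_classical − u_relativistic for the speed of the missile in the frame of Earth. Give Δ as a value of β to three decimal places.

Δ = 0.793

Galilean: u_cl = 0.962 + 0.827 = 1.7890.
Relativistic: u_rel = (0.962 + 0.827) / (1 + 0.962·0.827) = 1.7890/1.7956 = 0.9963.
Δ = 1.7890 − 0.9963 = 0.7927.
(The classical prediction exceeds c; the relativistic result does not.)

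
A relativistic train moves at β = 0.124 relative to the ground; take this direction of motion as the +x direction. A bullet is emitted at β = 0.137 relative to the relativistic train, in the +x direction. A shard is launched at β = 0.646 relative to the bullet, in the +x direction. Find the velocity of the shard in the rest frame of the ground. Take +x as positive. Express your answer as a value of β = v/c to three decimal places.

Apply u = (u' + v)/(1 + u'v/c²) successively, working outward toward the ground.
Start: velocity of the relativistic train relative to the ground = 0.1240c.
Compose with the bullet (u' = 0.137 in the relativistic train frame): u_1 = (0.137 + 0.124) / (1 + 0.137·0.124) = 0.2610/1.0170 = 0.2566.
Compose with the shard (u' = 0.646 in the bullet frame): u_2 = (0.646 + 0.257) / (1 + 0.646·0.257) = 0.9026/1.1658 = 0.7743.

β = 0.774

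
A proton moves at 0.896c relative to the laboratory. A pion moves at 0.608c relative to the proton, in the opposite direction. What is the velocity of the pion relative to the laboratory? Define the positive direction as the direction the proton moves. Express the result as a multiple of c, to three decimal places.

With v = 0.896 and u' = -0.608 (in units of c),
u = (u' + v)/(1 + u'v/c²):
u = (-0.608 + 0.896) / (1 + (-0.608)·0.896) = 0.2880/0.4552 = 0.6326
(Galilean addition would give +0.288c.)

+0.633c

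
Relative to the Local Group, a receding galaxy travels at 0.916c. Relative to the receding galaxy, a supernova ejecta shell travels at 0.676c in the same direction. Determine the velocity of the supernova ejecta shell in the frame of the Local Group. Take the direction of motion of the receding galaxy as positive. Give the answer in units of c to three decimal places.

With v = 0.916 and u' = 0.676 (in units of c),
u = (u' + v)/(1 + u'v/c²):
u = (0.676 + 0.916) / (1 + 0.676·0.916) = 1.5920/1.6192 = 0.9832
(Galilean addition would give +1.592c, exceeding c.)

0.983c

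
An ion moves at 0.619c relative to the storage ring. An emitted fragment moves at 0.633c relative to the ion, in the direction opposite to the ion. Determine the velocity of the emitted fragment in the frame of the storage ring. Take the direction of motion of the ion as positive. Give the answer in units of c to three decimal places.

With v = 0.619 and u' = -0.633 (in units of c),
u = (u' + v)/(1 + u'v/c²):
u = (-0.633 + 0.619) / (1 + (-0.633)·0.619) = -0.0140/0.6082 = -0.0230
(Galilean addition would give -0.014c.)

-0.023c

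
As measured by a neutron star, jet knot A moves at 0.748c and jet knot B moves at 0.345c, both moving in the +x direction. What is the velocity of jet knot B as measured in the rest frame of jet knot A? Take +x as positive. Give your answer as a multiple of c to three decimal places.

-0.543c

β_A = 0.748, β_B = 0.345.
Transform to A's frame with the inverse velocity-addition law: u' = (u − v)/(1 − uv/c²), taking u = β_B and v = β_A.
u' = (0.345 − 0.748) / (1 − (0.748)(0.345)) = -0.4030/0.7419 = -0.5432.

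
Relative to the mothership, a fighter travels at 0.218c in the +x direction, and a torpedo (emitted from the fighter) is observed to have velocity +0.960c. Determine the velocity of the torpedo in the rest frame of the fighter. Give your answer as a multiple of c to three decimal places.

+0.938c

Invert the composition law: u' = (u − v)/(1 − uv/c²).
u' = (0.960 − 0.218) / (1 − (0.960)(0.218)) = 0.7420/0.7907 = 0.9384.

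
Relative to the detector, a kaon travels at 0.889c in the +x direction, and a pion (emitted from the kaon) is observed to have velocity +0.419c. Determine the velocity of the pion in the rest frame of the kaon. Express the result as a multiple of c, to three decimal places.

-0.749c

Invert the composition law: u' = (u − v)/(1 − uv/c²).
u' = (0.419 − 0.889) / (1 − (0.419)(0.889)) = -0.4700/0.6275 = -0.7490.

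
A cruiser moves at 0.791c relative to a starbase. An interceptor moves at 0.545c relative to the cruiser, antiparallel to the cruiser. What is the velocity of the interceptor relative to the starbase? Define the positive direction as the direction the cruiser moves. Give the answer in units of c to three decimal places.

With v = 0.791 and u' = -0.545 (in units of c),
u = (u' + v)/(1 + u'v/c²):
u = (-0.545 + 0.791) / (1 + (-0.545)·0.791) = 0.2460/0.5689 = 0.4324

+0.432c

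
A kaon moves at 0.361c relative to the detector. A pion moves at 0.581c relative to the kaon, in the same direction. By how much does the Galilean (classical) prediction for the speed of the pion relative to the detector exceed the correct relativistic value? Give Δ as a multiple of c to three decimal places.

Δ = 0.163c

Galilean: u_cl = 0.581 + 0.361 = 0.9420.
Relativistic: u_rel = (0.581 + 0.361) / (1 + 0.581·0.361) = 0.9420/1.2097 = 0.7787.
Δ = 0.9420 − 0.7787 = 0.1633.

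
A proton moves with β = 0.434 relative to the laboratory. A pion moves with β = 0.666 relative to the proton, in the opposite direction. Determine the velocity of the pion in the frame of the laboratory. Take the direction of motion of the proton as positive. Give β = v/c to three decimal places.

With v = 0.434 and u' = -0.666 (in units of c),
u = (u' + v)/(1 + u'v/c²):
u = (-0.666 + 0.434) / (1 + (-0.666)·0.434) = -0.2320/0.7110 = -0.3263

β = -0.326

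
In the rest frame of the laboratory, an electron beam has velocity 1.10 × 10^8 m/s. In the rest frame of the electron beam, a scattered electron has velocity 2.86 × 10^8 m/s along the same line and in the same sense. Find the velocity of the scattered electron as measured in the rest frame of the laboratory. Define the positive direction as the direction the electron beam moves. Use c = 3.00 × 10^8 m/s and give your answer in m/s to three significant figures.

In units of c (dividing by 3.00 × 10^8 m/s): v = 0.367, u' = 0.953.
u = (u' + v)/(1 + u'v/c²):
u = (0.953 + 0.367) / (1 + 0.953·0.367) = 1.3200/1.3496 = 0.9781
Converting back: u = 0.9781 × 3.00 × 10^8 m/s.

2.93 × 10^8 m/s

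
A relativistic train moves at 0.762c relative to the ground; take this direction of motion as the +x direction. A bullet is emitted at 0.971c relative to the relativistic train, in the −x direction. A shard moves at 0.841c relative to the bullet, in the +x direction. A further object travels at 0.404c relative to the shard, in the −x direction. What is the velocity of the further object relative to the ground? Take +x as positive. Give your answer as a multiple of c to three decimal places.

-0.303c

Apply u = (u' + v)/(1 + u'v/c²) successively, working outward toward the ground.
Start: velocity of the relativistic train relative to the ground = 0.7620c.
Compose with the bullet (u' = -0.971 in the relativistic train frame): u_1 = (-0.971 + 0.762) / (1 + (-0.971)·0.762) = -0.2090/0.2601 = -0.8035.
Compose with the shard (u' = 0.841 in the bullet frame): u_2 = (0.841 + (-0.804)) / (1 + 0.841·(-0.804)) = 0.0375/0.3242 = 0.1155.
Compose with the further object (u' = -0.404 in the shard frame): u_3 = (-0.404 + 0.116) / (1 + (-0.404)·0.116) = -0.2885/0.9533 = -0.3026.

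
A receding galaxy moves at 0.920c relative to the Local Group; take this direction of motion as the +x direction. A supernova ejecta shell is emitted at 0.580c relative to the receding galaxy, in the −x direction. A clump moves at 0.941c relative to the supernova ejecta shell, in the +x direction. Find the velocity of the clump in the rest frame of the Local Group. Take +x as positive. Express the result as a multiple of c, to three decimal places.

+0.991c

Apply u = (u' + v)/(1 + u'v/c²) successively, working outward toward the Local Group.
Start: velocity of the receding galaxy relative to the Local Group = 0.9200c.
Compose with the supernova ejecta shell (u' = -0.580 in the receding galaxy frame): u_1 = (-0.580 + 0.920) / (1 + (-0.580)·0.920) = 0.3400/0.4664 = 0.7290.
Compose with the clump (u' = 0.941 in the supernova ejecta shell frame): u_2 = (0.941 + 0.729) / (1 + 0.941·0.729) = 1.6700/1.6860 = 0.9905.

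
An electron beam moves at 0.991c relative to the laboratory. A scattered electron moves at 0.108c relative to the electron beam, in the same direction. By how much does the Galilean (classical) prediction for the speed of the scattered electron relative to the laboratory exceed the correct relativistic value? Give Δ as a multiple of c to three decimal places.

Galilean: u_cl = 0.108 + 0.991 = 1.0990.
Relativistic: u_rel = (0.108 + 0.991) / (1 + 0.108·0.991) = 1.0990/1.1070 = 0.9927.
Δ = 1.0990 − 0.9927 = 0.1063.
(The classical prediction exceeds c; the relativistic result does not.)

Δ = 0.106c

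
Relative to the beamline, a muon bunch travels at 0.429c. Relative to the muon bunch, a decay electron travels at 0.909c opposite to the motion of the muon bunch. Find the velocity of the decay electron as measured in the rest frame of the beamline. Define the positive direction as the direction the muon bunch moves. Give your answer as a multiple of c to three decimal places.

With v = 0.429 and u' = -0.909 (in units of c),
u = (u' + v)/(1 + u'v/c²):
u = (-0.909 + 0.429) / (1 + (-0.909)·0.429) = -0.4800/0.6100 = -0.7868

-0.787c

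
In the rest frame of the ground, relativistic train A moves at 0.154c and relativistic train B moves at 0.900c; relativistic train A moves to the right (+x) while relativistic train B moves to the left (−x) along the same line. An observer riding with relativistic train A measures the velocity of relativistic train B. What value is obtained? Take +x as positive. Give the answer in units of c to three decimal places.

β_A = 0.154, β_B = -0.900.
Transform to A's frame with the inverse velocity-addition law: u' = (u − v)/(1 − uv/c²), taking u = β_B and v = β_A.
u' = (-0.900 − 0.154) / (1 − (0.154)(-0.900)) = -1.0540/1.1386 = -0.9257.

-0.926c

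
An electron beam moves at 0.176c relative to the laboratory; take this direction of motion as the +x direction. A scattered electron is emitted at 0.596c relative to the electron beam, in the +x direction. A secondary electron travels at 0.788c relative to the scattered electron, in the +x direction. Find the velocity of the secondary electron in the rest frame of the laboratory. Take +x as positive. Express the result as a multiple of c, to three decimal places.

0.959c

Apply u = (u' + v)/(1 + u'v/c²) successively, working outward toward the laboratory.
Start: velocity of the electron beam relative to the laboratory = 0.1760c.
Compose with the scattered electron (u' = 0.596 in the electron beam frame): u_1 = (0.596 + 0.176) / (1 + 0.596·0.176) = 0.7720/1.1049 = 0.6987.
Compose with the secondary electron (u' = 0.788 in the scattered electron frame): u_2 = (0.788 + 0.699) / (1 + 0.788·0.699) = 1.4867/1.5506 = 0.9588.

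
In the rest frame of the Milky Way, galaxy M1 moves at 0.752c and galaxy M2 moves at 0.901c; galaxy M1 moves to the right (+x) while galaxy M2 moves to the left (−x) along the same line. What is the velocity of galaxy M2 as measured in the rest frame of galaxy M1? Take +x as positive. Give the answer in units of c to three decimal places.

-0.985c

β_A = 0.752, β_B = -0.901.
Transform to A's frame with the inverse velocity-addition law: u' = (u − v)/(1 − uv/c²), taking u = β_B and v = β_A.
u' = (-0.901 − 0.752) / (1 − (0.752)(-0.901)) = -1.6530/1.6776 = -0.9854.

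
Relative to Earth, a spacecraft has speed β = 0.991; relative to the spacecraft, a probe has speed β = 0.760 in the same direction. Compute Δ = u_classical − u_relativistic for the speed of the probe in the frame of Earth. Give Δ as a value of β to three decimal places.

Galilean: u_cl = 0.760 + 0.991 = 1.7510.
Relativistic: u_rel = (0.760 + 0.991) / (1 + 0.760·0.991) = 1.7510/1.7532 = 0.9988.
Δ = 1.7510 − 0.9988 = 0.7522.
(The classical prediction exceeds c; the relativistic result does not.)

Δ = 0.752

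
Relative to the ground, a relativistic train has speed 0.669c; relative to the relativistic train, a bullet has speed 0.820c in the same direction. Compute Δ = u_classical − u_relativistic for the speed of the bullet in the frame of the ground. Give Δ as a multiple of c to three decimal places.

Galilean: u_cl = 0.820 + 0.669 = 1.4890.
Relativistic: u_rel = (0.820 + 0.669) / (1 + 0.820·0.669) = 1.4890/1.5486 = 0.9615.
Δ = 1.4890 − 0.9615 = 0.5275.
(The classical prediction exceeds c; the relativistic result does not.)

Δ = 0.527c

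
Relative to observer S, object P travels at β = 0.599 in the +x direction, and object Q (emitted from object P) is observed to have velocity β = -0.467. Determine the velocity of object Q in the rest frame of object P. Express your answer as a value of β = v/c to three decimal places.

β = -0.833

Invert the composition law: u' = (u − v)/(1 − uv/c²).
u' = (-0.467 − 0.599) / (1 − (-0.467)(0.599)) = -1.0660/1.2797 = -0.8330.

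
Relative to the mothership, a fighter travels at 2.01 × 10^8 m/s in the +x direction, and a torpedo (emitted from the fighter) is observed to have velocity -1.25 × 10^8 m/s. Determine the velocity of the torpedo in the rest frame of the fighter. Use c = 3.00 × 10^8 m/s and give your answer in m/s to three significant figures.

v = 0.670c, u = -0.417c.
Invert the composition law: u' = (u − v)/(1 − uv/c²).
u' = (-0.417 − 0.670) / (1 − (-0.417)(0.670)) = -1.0867/1.2792 = -0.8495.
u' = -0.8495 × 3.00 × 10^8 m/s.

-2.55 × 10^8 m/s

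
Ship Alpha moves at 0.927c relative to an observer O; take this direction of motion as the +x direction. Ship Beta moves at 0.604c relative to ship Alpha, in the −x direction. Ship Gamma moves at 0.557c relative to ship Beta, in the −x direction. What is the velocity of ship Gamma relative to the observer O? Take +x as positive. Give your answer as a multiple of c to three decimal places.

+0.299c

Apply u = (u' + v)/(1 + u'v/c²) successively, working outward toward the observer O.
Start: velocity of ship Alpha relative to the observer O = 0.9270c.
Compose with ship Beta (u' = -0.604 in ship Alpha frame): u_1 = (-0.604 + 0.927) / (1 + (-0.604)·0.927) = 0.3230/0.4401 = 0.7339.
Compose with ship Gamma (u' = -0.557 in ship Beta frame): u_2 = (-0.557 + 0.734) / (1 + (-0.557)·0.734) = 0.1769/0.5912 = 0.2993.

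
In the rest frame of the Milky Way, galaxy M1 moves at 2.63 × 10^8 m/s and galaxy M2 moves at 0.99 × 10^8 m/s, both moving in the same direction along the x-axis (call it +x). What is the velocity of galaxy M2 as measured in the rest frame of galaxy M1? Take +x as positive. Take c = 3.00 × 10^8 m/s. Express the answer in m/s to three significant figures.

β_A = 0.877, β_B = 0.330 (dividing each by c = 3.00 × 10^8 m/s).
Transform to A's frame with the inverse velocity-addition law: u' = (u − v)/(1 − uv/c²), taking u = β_B and v = β_A.
u' = (0.330 − 0.877) / (1 − (0.877)(0.330)) = -0.5467/0.7107 = -0.7692.
u' = -0.7692 × 3.00 × 10^8 m/s.

-2.31 × 10^8 m/s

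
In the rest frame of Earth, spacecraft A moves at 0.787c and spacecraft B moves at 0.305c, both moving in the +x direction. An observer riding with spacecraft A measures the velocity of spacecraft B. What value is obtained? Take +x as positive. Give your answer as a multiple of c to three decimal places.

β_A = 0.787, β_B = 0.305.
Transform to A's frame with the inverse velocity-addition law: u' = (u − v)/(1 − uv/c²), taking u = β_B and v = β_A.
u' = (0.305 − 0.787) / (1 − (0.787)(0.305)) = -0.4820/0.7600 = -0.6342.

-0.634c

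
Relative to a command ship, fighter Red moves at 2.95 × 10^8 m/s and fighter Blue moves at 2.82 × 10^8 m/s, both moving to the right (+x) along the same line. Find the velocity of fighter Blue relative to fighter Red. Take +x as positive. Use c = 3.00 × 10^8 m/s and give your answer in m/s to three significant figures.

β_A = 0.983, β_B = 0.940 (dividing each by c = 3.00 × 10^8 m/s).
Transform to A's frame with the inverse velocity-addition law: u' = (u − v)/(1 − uv/c²), taking u = β_B and v = β_A.
u' = (0.940 − 0.983) / (1 − (0.983)(0.940)) = -0.0433/0.0757 = -0.5727.
u' = -0.5727 × 3.00 × 10^8 m/s.

-1.72 × 10^8 m/s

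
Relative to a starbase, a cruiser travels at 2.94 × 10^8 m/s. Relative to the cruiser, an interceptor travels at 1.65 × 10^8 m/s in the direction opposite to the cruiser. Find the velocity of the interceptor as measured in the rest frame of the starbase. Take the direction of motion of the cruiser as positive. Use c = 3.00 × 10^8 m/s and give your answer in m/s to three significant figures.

+2.80 × 10^8 m/s

In units of c (dividing by 3.00 × 10^8 m/s): v = 0.980, u' = -0.550.
u = (u' + v)/(1 + u'v/c²):
u = (-0.550 + 0.980) / (1 + (-0.550)·0.980) = 0.4300/0.4610 = 0.9328
Converting back: u = 0.9328 × 3.00 × 10^8 m/s.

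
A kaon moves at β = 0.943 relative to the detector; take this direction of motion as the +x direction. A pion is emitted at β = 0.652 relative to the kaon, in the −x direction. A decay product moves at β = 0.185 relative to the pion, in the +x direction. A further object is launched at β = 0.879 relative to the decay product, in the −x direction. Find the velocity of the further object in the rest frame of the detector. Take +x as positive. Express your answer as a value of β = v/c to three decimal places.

β = -0.196

Apply u = (u' + v)/(1 + u'v/c²) successively, working outward toward the detector.
Start: velocity of the kaon relative to the detector = 0.9430c.
Compose with the pion (u' = -0.652 in the kaon frame): u_1 = (-0.652 + 0.943) / (1 + (-0.652)·0.943) = 0.2910/0.3852 = 0.7555.
Compose with the decay product (u' = 0.185 in the pion frame): u_2 = (0.185 + 0.756) / (1 + 0.185·0.756) = 0.9405/1.1398 = 0.8252.
Compose with the further object (u' = -0.879 in the decay product frame): u_3 = (-0.879 + 0.825) / (1 + (-0.879)·0.825) = -0.0538/0.2747 = -0.1959.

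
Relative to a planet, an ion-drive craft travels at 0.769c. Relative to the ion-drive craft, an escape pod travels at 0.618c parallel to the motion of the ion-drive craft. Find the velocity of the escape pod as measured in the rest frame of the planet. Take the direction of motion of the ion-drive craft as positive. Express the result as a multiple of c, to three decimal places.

With v = 0.769 and u' = 0.618 (in units of c),
u = (u' + v)/(1 + u'v/c²):
u = (0.618 + 0.769) / (1 + 0.618·0.769) = 1.3870/1.4752 = 0.9402

0.940c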